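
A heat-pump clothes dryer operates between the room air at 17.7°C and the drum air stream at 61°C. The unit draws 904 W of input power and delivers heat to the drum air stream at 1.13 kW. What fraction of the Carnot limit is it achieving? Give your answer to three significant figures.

0.162

Converting, Q̇_H = 1.130 kW = 1130 W, so COP_actual = Q̇_H/Ẇ = 1130/904.0 = 1.250.
In absolute terms T_C = 290.85 K and T_H = 334.15 K, so ΔT = 43.30 K.
COP_Carnot = T_H/ΔT = 334.15/43.30 = 7.717.
η_II = COP_actual/COP_Carnot = 1.250/7.717 = 0.1620.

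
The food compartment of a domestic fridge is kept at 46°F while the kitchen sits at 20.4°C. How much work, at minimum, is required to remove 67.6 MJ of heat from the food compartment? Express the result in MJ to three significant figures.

3.04 MJ

In absolute terms T_C = 280.93 K and T_H = 293.55 K, so ΔT = 12.62 K.
The reversible limit is COP_R = T_C/ΔT = 22.26, so W_min = Q_C/COP = Q_C·ΔT/T_C.
W_min = 67.60 × 12.62/280.93 = 3.037 MJ.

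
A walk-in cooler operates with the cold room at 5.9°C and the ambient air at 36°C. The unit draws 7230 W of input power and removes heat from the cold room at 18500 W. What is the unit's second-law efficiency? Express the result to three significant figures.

COP_actual = Q̇_C/Ẇ = 18500/7230 = 2.559.
In absolute terms T_C = 279.05 K and T_H = 309.15 K, so ΔT = 30.10 K.
COP_Carnot = T_C/ΔT = 279.05/30.10 = 9.271.
η_II = COP_actual/COP_Carnot = 2.559/9.271 = 0.2760.

0.276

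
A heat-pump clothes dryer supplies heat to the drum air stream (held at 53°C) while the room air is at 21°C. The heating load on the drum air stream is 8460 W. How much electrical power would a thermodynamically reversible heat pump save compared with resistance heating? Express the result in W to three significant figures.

In absolute terms T_C = 294.15 K and T_H = 326.15 K, so ΔT = 32.00 K.
COP_Carnot = T_H/ΔT = 326.15/32.00 = 10.19.
Resistance heating needs Ẇ_res = Q̇_H = 8460 W; the reversible heat pump needs only Ẇ_hp = Q̇_H/COP = 830.0 W.
Saving = 8460 − 830.0 = 7630 W.

7630 W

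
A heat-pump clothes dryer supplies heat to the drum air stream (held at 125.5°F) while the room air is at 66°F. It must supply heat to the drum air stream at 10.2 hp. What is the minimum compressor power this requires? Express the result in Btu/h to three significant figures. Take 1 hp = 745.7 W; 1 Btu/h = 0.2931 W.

2640 Btu/h

In absolute terms T_C = 292.04 K and T_H = 325.09 K, so ΔT = 33.06 K.
COP_Carnot = T_H/ΔT = 325.09/33.06 = 9.835.
Ẇ_min = Q̇/COP_Carnot = 10.20/9.835 = 1.037 hp = 2639 Btu/h.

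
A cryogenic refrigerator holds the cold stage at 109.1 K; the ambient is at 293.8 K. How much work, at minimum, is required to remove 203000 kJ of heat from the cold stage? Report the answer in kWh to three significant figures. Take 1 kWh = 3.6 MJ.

The reservoir spacing is ΔT = 293.8 − 109.1 = 184.7 K.
The reversible limit is COP_R = T_C/ΔT = 0.5907, so W_min = Q_C/COP = Q_C·ΔT/T_C.
W_min = 203000 × 184.7/109.10 = 343700 kJ = 95.46 kWh.

95.5 kWh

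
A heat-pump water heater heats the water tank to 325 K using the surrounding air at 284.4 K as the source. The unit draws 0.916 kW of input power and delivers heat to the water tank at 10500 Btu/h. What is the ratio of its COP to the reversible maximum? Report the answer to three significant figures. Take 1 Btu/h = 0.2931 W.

Converting, Q̇_H = 10500 Btu/h = 3.078 kW, so COP_actual = Q̇_H/Ẇ = 3.078/0.9160 = 3.360.
The reservoir spacing is ΔT = 325 − 284.4 = 40.60 K.
COP_Carnot = T_H/ΔT = 325.00/40.60 = 8.005.
η_II = COP_actual/COP_Carnot = 3.360/8.005 = 0.4197.

0.420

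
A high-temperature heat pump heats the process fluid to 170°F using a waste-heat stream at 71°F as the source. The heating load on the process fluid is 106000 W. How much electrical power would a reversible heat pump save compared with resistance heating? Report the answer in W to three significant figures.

In absolute terms T_C = 294.82 K and T_H = 349.82 K, so ΔT = 55.00 K.
COP_Carnot = T_H/ΔT = 349.82/55.00 = 6.360.
Resistance heating needs Ẇ_res = Q̇_H = 106000 W; the reversible heat pump needs only Ẇ_hp = Q̇_H/COP = 16670 W.
Saving = 106000 − 16670 = 89330 W.

89300 W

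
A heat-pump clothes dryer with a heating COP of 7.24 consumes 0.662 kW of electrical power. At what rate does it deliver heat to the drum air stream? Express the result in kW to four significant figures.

4.793 kW

Q̇_H = COP_HP × Ẇ = 7.24 × 0.6620 = 4.793 kW.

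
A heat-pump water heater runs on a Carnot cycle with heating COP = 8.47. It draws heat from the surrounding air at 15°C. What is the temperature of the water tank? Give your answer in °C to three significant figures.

COP_HP = T_H/(T_H − T_C) rearranges to T_H = COP·T_C/(COP − 1).
With T_C = 288.15 K, T_H = 8.47 × 288.15/7.470 = 326.72 K.
Converting, 326.72 K = 53.57°C.

53.6 °C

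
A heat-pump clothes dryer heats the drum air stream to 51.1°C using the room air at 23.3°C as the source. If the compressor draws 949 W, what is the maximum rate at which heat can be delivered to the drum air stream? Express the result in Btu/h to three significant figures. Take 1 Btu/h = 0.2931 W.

In absolute terms T_C = 296.45 K and T_H = 324.25 K, so ΔT = 27.80 K.
COP_Carnot = T_H/ΔT = 324.25/27.80 = 11.66.
Q̇_max = COP_Carnot × Ẇ = 11.66 × 949.0 W = 11070 W = 37760 Btu/h.

37800 Btu/h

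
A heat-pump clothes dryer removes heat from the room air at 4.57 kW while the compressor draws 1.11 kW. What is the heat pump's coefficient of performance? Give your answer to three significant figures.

5.12

The first law gives Q̇_H = Q̇_C + Ẇ, so the three rates are Q̇_C = 4.570, Q̇_H = 5.680, Ẇ = 1.110 kW.
COP_HP = Q̇_H/Ẇ = 5.680/1.110 = 5.117.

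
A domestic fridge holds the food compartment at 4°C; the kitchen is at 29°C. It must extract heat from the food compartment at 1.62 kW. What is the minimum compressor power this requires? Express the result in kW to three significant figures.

0.146 kW

In absolute terms T_C = 277.15 K and T_H = 302.15 K, so ΔT = 25.00 K.
COP_Carnot = T_C/ΔT = 277.15/25.00 = 11.09.
Ẇ_min = Q̇/COP_Carnot = 1.620/11.09 = 0.1461 kW.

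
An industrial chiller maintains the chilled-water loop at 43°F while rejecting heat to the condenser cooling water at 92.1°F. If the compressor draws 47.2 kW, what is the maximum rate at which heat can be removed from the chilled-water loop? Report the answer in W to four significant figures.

In absolute terms T_C = 279.26 K and T_H = 306.54 K, so ΔT = 27.28 K.
COP_Carnot = T_C/ΔT = 279.26/27.28 = 10.24.
Q̇_max = COP_Carnot × Ẇ = 10.24 × 47.20 kW = 483.2 kW = 483200 W.

483200 W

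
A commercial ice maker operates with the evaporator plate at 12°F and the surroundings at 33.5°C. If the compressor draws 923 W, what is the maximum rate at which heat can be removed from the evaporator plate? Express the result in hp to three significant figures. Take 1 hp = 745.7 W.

7.27 hp

In absolute terms T_C = 262.04 K and T_H = 306.65 K, so ΔT = 44.61 K.
COP_Carnot = T_C/ΔT = 262.04/44.61 = 5.874.
Q̇_max = COP_Carnot × Ẇ = 5.874 × 923.0 W = 5422 W = 7.270 hp.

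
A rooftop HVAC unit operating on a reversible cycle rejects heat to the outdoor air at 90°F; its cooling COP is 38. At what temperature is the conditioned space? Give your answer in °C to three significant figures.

24.4 °C

For a Carnot refrigerator COP_R = T_C/(T_H − T_C), so T_C = COP·T_H/(1 + COP).
With T_H = 305.37 K, T_C = 38 × 305.37/39.00 = 297.54 K.
Converting, 297.54 K = 24.39°C.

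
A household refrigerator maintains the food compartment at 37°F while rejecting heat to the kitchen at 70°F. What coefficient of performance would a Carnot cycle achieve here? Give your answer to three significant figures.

In absolute terms T_C = 275.93 K and T_H = 294.26 K, so ΔT = 18.33 K.
For a reversible cycle, COP_Carnot = T_C/ΔT = 275.93/18.33 = 15.05.

15.1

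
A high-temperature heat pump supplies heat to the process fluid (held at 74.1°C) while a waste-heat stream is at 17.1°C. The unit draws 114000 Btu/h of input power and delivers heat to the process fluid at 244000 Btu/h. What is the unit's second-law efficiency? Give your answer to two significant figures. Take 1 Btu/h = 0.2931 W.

0.35

COP_actual = Q̇_H/Ẇ = 244000/114000 = 2.140.
In absolute terms T_C = 290.25 K and T_H = 347.25 K, so ΔT = 57.00 K.
COP_Carnot = T_H/ΔT = 347.25/57.00 = 6.092.
η_II = COP_actual/COP_Carnot = 2.140/6.092 = 0.3513.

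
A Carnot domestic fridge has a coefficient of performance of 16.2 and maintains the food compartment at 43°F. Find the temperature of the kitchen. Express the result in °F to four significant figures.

COP_R = T_C/(T_H − T_C) gives T_H − T_C = T_C/COP.
With T_C = 279.26 K, T_H = 279.26 × (1 + 1/16.2) = 296.50 K.
Converting, 296.50 K = 74.03°F.

74.03 °F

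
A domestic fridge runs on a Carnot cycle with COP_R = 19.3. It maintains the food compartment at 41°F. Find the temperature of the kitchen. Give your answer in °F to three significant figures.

66.9 °F

COP_R = T_C/(T_H − T_C) gives T_H − T_C = T_C/COP.
With T_C = 278.15 K, T_H = 278.15 × (1 + 1/19.3) = 292.56 K.
Converting, 292.56 K = 66.94°F.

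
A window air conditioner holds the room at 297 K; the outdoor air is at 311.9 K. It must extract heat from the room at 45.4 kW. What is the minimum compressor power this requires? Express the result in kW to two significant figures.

The reservoir spacing is ΔT = 311.9 − 297 = 14.90 K.
COP_Carnot = T_C/ΔT = 297.00/14.90 = 19.93.
Ẇ_min = Q̇/COP_Carnot = 45.40/19.93 = 2.278 kW.

2.3 kW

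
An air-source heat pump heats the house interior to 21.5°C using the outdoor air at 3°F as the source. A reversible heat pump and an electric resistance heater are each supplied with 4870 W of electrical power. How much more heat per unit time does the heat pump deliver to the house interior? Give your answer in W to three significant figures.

33300 W

In absolute terms T_C = 257.04 K and T_H = 294.65 K, so ΔT = 37.61 K.
COP_Carnot = T_H/ΔT = 294.65/37.61 = 7.834.
The heat pump delivers Q̇_H = COP × Ẇ = 38150 W; the resistance heater delivers Ẇ = 4870 W.
Extra = (COP − 1)·Ẇ = 33280 W.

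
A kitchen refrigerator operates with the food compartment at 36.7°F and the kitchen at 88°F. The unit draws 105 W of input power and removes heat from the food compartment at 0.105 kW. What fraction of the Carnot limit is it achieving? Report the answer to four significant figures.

0.1034

Converting, Q̇_C = 0.1050 kW = 105.0 W, so COP_actual = Q̇_C/Ẇ = 105.0/105.0 = 1.000.
In absolute terms T_C = 275.76 K and T_H = 304.26 K, so ΔT = 28.50 K.
COP_Carnot = T_C/ΔT = 275.76/28.50 = 9.676.
η_II = COP_actual/COP_Carnot = 1.000/9.676 = 0.1034.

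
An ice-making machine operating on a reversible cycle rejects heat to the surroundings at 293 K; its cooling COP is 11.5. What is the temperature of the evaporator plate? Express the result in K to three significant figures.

270 K

For a Carnot refrigerator COP_R = T_C/(T_H − T_C), so T_C = COP·T_H/(1 + COP).
With T_H = 293.00 K, T_C = 11.5 × 293.00/12.50 = 269.56 K.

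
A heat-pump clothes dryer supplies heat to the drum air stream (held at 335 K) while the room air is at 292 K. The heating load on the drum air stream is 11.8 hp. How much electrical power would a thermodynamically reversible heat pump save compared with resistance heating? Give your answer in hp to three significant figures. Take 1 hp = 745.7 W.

The reservoir spacing is ΔT = 335 − 292 = 43.00 K.
COP_Carnot = T_H/ΔT = 335.00/43.00 = 7.791.
Resistance heating needs Ẇ_res = Q̇_H = 11.80 hp; the reversible heat pump needs only Ẇ_hp = Q̇_H/COP = 1.515 hp.
Saving = 11.80 − 1.515 = 10.29 hp.

10.3 hp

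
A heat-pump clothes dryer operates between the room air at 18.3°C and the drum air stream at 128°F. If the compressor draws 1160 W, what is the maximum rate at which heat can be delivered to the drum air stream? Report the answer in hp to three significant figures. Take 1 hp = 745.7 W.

14.5 hp

In absolute terms T_C = 291.45 K and T_H = 326.48 K, so ΔT = 35.03 K.
COP_Carnot = T_H/ΔT = 326.48/35.03 = 9.319.
Q̇_max = COP_Carnot × Ẇ = 9.319 × 1160 W = 10810 W = 14.50 hp.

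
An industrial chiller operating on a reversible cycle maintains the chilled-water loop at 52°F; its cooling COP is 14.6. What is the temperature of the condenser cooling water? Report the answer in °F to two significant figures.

87 °F

COP_R = T_C/(T_H − T_C) gives T_H − T_C = T_C/COP.
With T_C = 284.26 K, T_H = 284.26 × (1 + 1/14.6) = 303.73 K.
Converting, 303.73 K = 87.05°F.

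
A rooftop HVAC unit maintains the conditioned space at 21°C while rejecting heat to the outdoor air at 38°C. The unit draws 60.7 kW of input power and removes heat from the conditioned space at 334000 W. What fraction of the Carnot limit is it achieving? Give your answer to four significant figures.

0.3180

Converting, Q̇_C = 334000 W = 334.0 kW, so COP_actual = Q̇_C/Ẇ = 334.0/60.70 = 5.502.
In absolute terms T_C = 294.15 K and T_H = 311.15 K, so ΔT = 17.00 K.
COP_Carnot = T_C/ΔT = 294.15/17.00 = 17.30.
η_II = COP_actual/COP_Carnot = 5.502/17.30 = 0.3180.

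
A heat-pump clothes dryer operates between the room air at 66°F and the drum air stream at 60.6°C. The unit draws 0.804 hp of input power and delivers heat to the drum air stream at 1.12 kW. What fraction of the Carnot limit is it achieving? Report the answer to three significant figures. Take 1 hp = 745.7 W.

0.233

Converting, Q̇_H = 1.120 kW = 1.502 hp, so COP_actual = Q̇_H/Ẇ = 1.502/0.8040 = 1.868.
In absolute terms T_C = 292.04 K and T_H = 333.75 K, so ΔT = 41.71 K.
COP_Carnot = T_H/ΔT = 333.75/41.71 = 8.001.
η_II = COP_actual/COP_Carnot = 1.868/8.001 = 0.2335.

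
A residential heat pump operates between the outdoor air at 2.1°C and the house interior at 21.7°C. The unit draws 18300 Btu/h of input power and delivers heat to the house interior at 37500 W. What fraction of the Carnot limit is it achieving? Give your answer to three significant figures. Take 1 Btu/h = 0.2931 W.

Converting, Q̇_H = 37500 W = 127900 Btu/h, so COP_actual = Q̇_H/Ẇ = 127900/18300 = 6.991.
In absolute terms T_C = 275.25 K and T_H = 294.85 K, so ΔT = 19.60 K.
COP_Carnot = T_H/ΔT = 294.85/19.60 = 15.04.
η_II = COP_actual/COP_Carnot = 6.991/15.04 = 0.4647.

0.465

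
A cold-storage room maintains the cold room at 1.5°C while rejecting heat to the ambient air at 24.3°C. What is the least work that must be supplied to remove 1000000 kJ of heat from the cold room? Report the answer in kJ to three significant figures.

83000 kJ

In absolute terms T_C = 274.65 K and T_H = 297.45 K, so ΔT = 22.80 K.
The reversible limit is COP_R = T_C/ΔT = 12.05, so W_min = Q_C/COP = Q_C·ΔT/T_C.
W_min = 1000000 × 22.80/274.65 = 83010 kJ.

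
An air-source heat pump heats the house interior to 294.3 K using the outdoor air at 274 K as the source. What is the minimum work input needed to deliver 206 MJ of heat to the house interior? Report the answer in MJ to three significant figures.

The reservoir spacing is ΔT = 294.3 − 274 = 20.30 K.
The reversible limit is COP_HP = T_H/ΔT = 14.50, so W_min = Q_H/COP = Q_H·ΔT/T_H.
W_min = 206.0 × 20.30/294.30 = 14.21 MJ.

14.2 MJ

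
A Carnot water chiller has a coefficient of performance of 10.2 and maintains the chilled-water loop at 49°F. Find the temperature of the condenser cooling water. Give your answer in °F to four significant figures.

COP_R = T_C/(T_H − T_C) gives T_H − T_C = T_C/COP.
With T_C = 282.59 K, T_H = 282.59 × (1 + 1/10.2) = 310.30 K.
Converting, 310.30 K = 98.87°F.

98.87 °F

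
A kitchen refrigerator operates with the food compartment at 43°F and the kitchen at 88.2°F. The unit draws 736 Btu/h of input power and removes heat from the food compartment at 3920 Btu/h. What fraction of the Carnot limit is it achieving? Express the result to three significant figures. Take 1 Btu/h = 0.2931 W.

0.479

COP_actual = Q̇_C/Ẇ = 3920/736.0 = 5.326.
In absolute terms T_C = 279.26 K and T_H = 304.37 K, so ΔT = 25.11 K.
COP_Carnot = T_C/ΔT = 279.26/25.11 = 11.12.
η_II = COP_actual/COP_Carnot = 5.326/11.12 = 0.4789.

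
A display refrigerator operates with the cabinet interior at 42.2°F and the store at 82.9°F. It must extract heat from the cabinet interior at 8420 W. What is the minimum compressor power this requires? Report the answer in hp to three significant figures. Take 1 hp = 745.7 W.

In absolute terms T_C = 278.82 K and T_H = 301.43 K, so ΔT = 22.61 K.
COP_Carnot = T_C/ΔT = 278.82/22.61 = 12.33.
Ẇ_min = Q̇/COP_Carnot = 8420/12.33 = 682.8 W = 0.9157 hp.

0.916 hp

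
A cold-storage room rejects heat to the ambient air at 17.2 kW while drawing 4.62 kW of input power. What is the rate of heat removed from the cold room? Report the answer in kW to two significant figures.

13 kW

For a cyclic device the first law requires Q̇_H = Q̇_C + Ẇ.
Q̇_C = Q̇_H − Ẇ = 12.58 kW.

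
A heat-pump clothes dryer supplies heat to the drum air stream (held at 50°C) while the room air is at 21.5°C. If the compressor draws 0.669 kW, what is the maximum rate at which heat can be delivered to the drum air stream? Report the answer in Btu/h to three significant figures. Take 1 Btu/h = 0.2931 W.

In absolute terms T_C = 294.65 K and T_H = 323.15 K, so ΔT = 28.50 K.
COP_Carnot = T_H/ΔT = 323.15/28.50 = 11.34.
Q̇_max = COP_Carnot × Ẇ = 11.34 × 0.6690 kW = 7.586 kW = 25880 Btu/h.

25900 Btu/h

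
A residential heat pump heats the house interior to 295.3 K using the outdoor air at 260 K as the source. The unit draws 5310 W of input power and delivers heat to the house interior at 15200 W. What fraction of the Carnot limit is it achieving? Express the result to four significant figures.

0.3422

COP_actual = Q̇_H/Ẇ = 15200/5310 = 2.863.
The reservoir spacing is ΔT = 295.3 − 260 = 35.30 K.
COP_Carnot = T_H/ΔT = 295.30/35.30 = 8.365.
η_II = COP_actual/COP_Carnot = 2.863/8.365 = 0.3422.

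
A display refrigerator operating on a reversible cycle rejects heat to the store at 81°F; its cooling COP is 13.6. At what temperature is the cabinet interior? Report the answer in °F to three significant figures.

For a Carnot refrigerator COP_R = T_C/(T_H − T_C), so T_C = COP·T_H/(1 + COP).
With T_H = 300.37 K, T_C = 13.6 × 300.37/14.60 = 279.80 K.
Converting, 279.80 K = 43.97°F.

44.0 °F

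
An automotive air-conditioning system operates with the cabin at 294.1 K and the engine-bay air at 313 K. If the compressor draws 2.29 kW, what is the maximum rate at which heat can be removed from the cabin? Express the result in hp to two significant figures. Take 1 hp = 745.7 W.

The reservoir spacing is ΔT = 313 − 294.1 = 18.90 K.
COP_Carnot = T_C/ΔT = 294.10/18.90 = 15.56.
Q̇_max = COP_Carnot × Ẇ = 15.56 × 2.290 kW = 35.63 kW = 47.79 hp.

48 hp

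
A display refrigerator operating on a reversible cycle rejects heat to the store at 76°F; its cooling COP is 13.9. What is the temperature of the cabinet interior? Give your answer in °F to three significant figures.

For a Carnot refrigerator COP_R = T_C/(T_H − T_C), so T_C = COP·T_H/(1 + COP).
With T_H = 297.59 K, T_C = 13.9 × 297.59/14.90 = 277.62 K.
Converting, 277.62 K = 40.05°F.

40.0 °F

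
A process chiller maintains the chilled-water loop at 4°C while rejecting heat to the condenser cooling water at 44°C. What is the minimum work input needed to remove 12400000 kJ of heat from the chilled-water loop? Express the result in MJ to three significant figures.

In absolute terms T_C = 277.15 K and T_H = 317.15 K, so ΔT = 40.00 K.
The reversible limit is COP_R = T_C/ΔT = 6.929, so W_min = Q_C/COP = Q_C·ΔT/T_C.
W_min = 12400000 × 40.00/277.15 = 1790000 kJ = 1790 MJ.

1790 MJ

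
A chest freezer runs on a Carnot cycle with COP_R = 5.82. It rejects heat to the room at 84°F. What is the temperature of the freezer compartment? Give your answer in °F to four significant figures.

4.283 °F

For a Carnot refrigerator COP_R = T_C/(T_H − T_C), so T_C = COP·T_H/(1 + COP).
With T_H = 302.04 K, T_C = 5.82 × 302.04/6.820 = 257.75 K.
Converting, 257.75 K = 4.28°F.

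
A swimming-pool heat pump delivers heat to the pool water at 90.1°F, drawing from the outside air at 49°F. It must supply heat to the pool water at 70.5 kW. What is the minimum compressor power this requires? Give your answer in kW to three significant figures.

In absolute terms T_C = 282.59 K and T_H = 305.43 K, so ΔT = 22.83 K.
COP_Carnot = T_H/ΔT = 305.43/22.83 = 13.38.
Ẇ_min = Q̇/COP_Carnot = 70.50/13.38 = 5.270 kW.

5.27 kW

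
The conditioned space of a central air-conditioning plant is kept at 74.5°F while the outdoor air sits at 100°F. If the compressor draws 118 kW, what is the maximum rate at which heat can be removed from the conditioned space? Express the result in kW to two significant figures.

2500 kW

In absolute terms T_C = 296.76 K and T_H = 310.93 K, so ΔT = 14.17 K.
COP_Carnot = T_C/ΔT = 296.76/14.17 = 20.95.
Q̇_max = COP_Carnot × Ẇ = 20.95 × 118.0 kW = 2472 kW.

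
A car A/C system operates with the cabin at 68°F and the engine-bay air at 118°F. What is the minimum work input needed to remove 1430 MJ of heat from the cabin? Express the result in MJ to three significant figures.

136 MJ

In absolute terms T_C = 293.15 K and T_H = 320.93 K, so ΔT = 27.78 K.
The reversible limit is COP_R = T_C/ΔT = 10.55, so W_min = Q_C/COP = Q_C·ΔT/T_C.
W_min = 1430 × 27.78/293.15 = 135.5 MJ.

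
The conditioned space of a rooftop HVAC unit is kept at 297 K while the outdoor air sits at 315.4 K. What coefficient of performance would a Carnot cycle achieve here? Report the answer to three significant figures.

The reservoir spacing is ΔT = 315.4 − 297 = 18.40 K.
For a reversible cycle, COP_Carnot = T_C/ΔT = 297.00/18.40 = 16.14.

16.1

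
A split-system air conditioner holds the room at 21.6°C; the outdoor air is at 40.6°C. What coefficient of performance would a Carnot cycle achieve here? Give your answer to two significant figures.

16

In absolute terms T_C = 294.75 K and T_H = 313.75 K, so ΔT = 19.00 K.
For a reversible cycle, COP_Carnot = T_C/ΔT = 294.75/19.00 = 15.51.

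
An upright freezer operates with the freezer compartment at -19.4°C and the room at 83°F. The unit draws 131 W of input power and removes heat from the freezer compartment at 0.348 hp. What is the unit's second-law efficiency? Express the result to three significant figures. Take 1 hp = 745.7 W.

0.373

Converting, Q̇_C = 0.3480 hp = 259.5 W, so COP_actual = Q̇_C/Ẇ = 259.5/131.0 = 1.981.
In absolute terms T_C = 253.75 K and T_H = 301.48 K, so ΔT = 47.73 K.
COP_Carnot = T_C/ΔT = 253.75/47.73 = 5.316.
η_II = COP_actual/COP_Carnot = 1.981/5.316 = 0.3726.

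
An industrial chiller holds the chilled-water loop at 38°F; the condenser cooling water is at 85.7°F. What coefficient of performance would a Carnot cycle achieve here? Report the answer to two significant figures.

In absolute terms T_C = 276.48 K and T_H = 302.98 K, so ΔT = 26.50 K.
For a reversible cycle, COP_Carnot = T_C/ΔT = 276.48/26.50 = 10.43.

10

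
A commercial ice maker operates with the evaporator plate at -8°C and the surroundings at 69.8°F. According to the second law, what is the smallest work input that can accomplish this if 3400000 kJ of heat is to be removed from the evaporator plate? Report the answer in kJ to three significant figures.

In absolute terms T_C = 265.15 K and T_H = 294.15 K, so ΔT = 29.00 K.
The reversible limit is COP_R = T_C/ΔT = 9.143, so W_min = Q_C/COP = Q_C·ΔT/T_C.
W_min = 3400000 × 29.00/265.15 = 371900 kJ.

372000 kJ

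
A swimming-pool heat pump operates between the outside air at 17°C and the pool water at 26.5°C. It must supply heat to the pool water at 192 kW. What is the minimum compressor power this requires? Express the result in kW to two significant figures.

6.1 kW

In absolute terms T_C = 290.15 K and T_H = 299.65 K, so ΔT = 9.500 K.
COP_Carnot = T_H/ΔT = 299.65/9.500 = 31.54.
Ẇ_min = Q̇/COP_Carnot = 192.0/31.54 = 6.087 kW.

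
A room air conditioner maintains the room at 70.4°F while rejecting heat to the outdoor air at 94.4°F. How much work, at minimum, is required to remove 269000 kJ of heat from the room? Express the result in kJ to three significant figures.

In absolute terms T_C = 294.48 K and T_H = 307.82 K, so ΔT = 13.33 K.
The reversible limit is COP_R = T_C/ΔT = 22.09, so W_min = Q_C/COP = Q_C·ΔT/T_C.
W_min = 269000 × 13.33/294.48 = 12180 kJ.

12200 kJ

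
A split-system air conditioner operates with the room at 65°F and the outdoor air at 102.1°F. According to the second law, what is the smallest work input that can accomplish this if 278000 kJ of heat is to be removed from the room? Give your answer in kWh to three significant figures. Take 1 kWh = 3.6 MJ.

5.46 kWh

In absolute terms T_C = 291.48 K and T_H = 312.09 K, so ΔT = 20.61 K.
The reversible limit is COP_R = T_C/ΔT = 14.14, so W_min = Q_C/COP = Q_C·ΔT/T_C.
W_min = 278000 × 20.61/291.48 = 19660 kJ = 5.460 kWh.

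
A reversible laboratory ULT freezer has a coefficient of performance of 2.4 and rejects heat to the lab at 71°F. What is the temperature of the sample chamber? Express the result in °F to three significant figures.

For a Carnot refrigerator COP_R = T_C/(T_H − T_C), so T_C = COP·T_H/(1 + COP).
With T_H = 294.82 K, T_C = 2.4 × 294.82/3.400 = 208.11 K.
Converting, 208.11 K = -85.08°F.

-85.1 °F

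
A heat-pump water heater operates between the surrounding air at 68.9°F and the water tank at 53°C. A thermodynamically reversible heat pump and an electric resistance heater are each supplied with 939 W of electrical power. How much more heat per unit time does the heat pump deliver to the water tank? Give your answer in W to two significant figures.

8500 W

In absolute terms T_C = 293.65 K and T_H = 326.15 K, so ΔT = 32.50 K.
COP_Carnot = T_H/ΔT = 326.15/32.50 = 10.04.
The heat pump delivers Q̇_H = COP × Ẇ = 9423 W; the resistance heater delivers Ẇ = 939.0 W.
Extra = (COP − 1)·Ẇ = 8484 W.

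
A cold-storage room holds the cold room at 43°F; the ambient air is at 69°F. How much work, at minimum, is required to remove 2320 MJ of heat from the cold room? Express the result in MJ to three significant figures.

120 MJ

In absolute terms T_C = 279.26 K and T_H = 293.71 K, so ΔT = 14.44 K.
The reversible limit is COP_R = T_C/ΔT = 19.33, so W_min = Q_C/COP = Q_C·ΔT/T_C.
W_min = 2320 × 14.44/279.26 = 120.0 MJ.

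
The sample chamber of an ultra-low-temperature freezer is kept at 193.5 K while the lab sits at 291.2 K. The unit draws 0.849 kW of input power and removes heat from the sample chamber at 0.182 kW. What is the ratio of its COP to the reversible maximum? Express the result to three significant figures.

0.108

COP_actual = Q̇_C/Ẇ = 0.1820/0.8490 = 0.2144.
The reservoir spacing is ΔT = 291.2 − 193.5 = 97.70 K.
COP_Carnot = T_C/ΔT = 193.50/97.70 = 1.981.
η_II = COP_actual/COP_Carnot = 0.2144/1.981 = 0.1082.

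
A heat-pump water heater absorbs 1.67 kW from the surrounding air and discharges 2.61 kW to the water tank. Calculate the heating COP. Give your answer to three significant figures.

The first law gives Q̇_H = Q̇_C + Ẇ, so the three rates are Q̇_C = 1.670, Q̇_H = 2.610, Ẇ = 0.9400 kW.
COP_HP = Q̇_H/Ẇ = 2.610/0.9400 = 2.777.

2.78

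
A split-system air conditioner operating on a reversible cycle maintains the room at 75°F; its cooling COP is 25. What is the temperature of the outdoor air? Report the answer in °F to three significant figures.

COP_R = T_C/(T_H − T_C) gives T_H − T_C = T_C/COP.
With T_C = 297.04 K, T_H = 297.04 × (1 + 1/25) = 308.92 K.
Converting, 308.92 K = 96.39°F.

96.4 °F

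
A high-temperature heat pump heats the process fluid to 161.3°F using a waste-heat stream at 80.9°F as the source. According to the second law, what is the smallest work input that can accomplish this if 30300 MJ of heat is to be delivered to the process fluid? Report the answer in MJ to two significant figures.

In absolute terms T_C = 300.32 K and T_H = 344.98 K, so ΔT = 44.67 K.
The reversible limit is COP_HP = T_H/ΔT = 7.724, so W_min = Q_H/COP = Q_H·ΔT/T_H.
W_min = 30300 × 44.67/344.98 = 3923 MJ.

3900 MJ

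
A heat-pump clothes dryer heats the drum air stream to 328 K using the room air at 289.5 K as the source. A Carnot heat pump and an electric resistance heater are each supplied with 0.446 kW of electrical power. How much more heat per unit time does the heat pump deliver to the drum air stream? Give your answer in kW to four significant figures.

The reservoir spacing is ΔT = 328 − 289.5 = 38.50 K.
COP_Carnot = T_H/ΔT = 328.00/38.50 = 8.519.
The heat pump delivers Q̇_H = COP × Ẇ = 3.800 kW; the resistance heater delivers Ẇ = 0.4460 kW.
Extra = (COP − 1)·Ẇ = 3.354 kW.

3.354 kW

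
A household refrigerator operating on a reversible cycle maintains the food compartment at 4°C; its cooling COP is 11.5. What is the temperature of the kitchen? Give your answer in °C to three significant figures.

COP_R = T_C/(T_H − T_C) gives T_H − T_C = T_C/COP.
With T_C = 277.15 K, T_H = 277.15 × (1 + 1/11.5) = 301.25 K.
Converting, 301.25 K = 28.10°C.

28.1 °C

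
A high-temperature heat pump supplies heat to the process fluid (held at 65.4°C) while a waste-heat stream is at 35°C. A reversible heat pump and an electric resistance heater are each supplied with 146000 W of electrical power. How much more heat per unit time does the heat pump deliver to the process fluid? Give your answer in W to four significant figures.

In absolute terms T_C = 308.15 K and T_H = 338.55 K, so ΔT = 30.40 K.
COP_Carnot = T_H/ΔT = 338.55/30.40 = 11.14.
The heat pump delivers Q̇_H = COP × Ẇ = 1626000 W; the resistance heater delivers Ẇ = 146000 W.
Extra = (COP − 1)·Ẇ = 1480000 W.

1480000 W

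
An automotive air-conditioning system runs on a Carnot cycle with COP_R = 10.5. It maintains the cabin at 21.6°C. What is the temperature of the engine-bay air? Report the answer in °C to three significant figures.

COP_R = T_C/(T_H − T_C) gives T_H − T_C = T_C/COP.
With T_C = 294.75 K, T_H = 294.75 × (1 + 1/10.5) = 322.82 K.
Converting, 322.82 K = 49.67°C.

49.7 °C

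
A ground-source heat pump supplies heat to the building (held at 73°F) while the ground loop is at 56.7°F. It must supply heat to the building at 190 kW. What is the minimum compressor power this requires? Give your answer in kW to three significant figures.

In absolute terms T_C = 286.87 K and T_H = 295.93 K, so ΔT = 9.056 K.
COP_Carnot = T_H/ΔT = 295.93/9.056 = 32.68.
Ẇ_min = Q̇/COP_Carnot = 190.0/32.68 = 5.814 kW.

5.81 kW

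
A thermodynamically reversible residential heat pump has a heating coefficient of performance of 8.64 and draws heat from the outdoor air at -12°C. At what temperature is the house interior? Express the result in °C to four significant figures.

22.18 °C

COP_HP = T_H/(T_H − T_C) rearranges to T_H = COP·T_C/(COP − 1).
With T_C = 261.15 K, T_H = 8.64 × 261.15/7.640 = 295.33 K.
Converting, 295.33 K = 22.18°C.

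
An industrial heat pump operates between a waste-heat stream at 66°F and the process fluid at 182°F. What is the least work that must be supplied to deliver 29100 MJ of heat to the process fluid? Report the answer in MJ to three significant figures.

5260 MJ

In absolute terms T_C = 292.04 K and T_H = 356.48 K, so ΔT = 64.44 K.
The reversible limit is COP_HP = T_H/ΔT = 5.532, so W_min = Q_H/COP = Q_H·ΔT/T_H.
W_min = 29100 × 64.44/356.48 = 5261 MJ.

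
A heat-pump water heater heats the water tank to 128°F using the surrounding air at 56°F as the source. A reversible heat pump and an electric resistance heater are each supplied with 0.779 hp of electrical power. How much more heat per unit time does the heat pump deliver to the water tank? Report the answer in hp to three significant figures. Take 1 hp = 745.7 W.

In absolute terms T_C = 286.48 K and T_H = 326.48 K, so ΔT = 40.00 K.
COP_Carnot = T_H/ΔT = 326.48/40.00 = 8.162.
The heat pump delivers Q̇_H = COP × Ẇ = 6.358 hp; the resistance heater delivers Ẇ = 0.7790 hp.
Extra = (COP − 1)·Ẇ = 5.579 hp.

5.58 hp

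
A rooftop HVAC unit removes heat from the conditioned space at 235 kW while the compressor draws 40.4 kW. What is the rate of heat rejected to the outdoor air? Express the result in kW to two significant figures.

For a cyclic device the first law requires Q̇_H = Q̇_C + Ẇ.
Q̇_H = Q̇_C + Ẇ = 275.4 kW.

280 kW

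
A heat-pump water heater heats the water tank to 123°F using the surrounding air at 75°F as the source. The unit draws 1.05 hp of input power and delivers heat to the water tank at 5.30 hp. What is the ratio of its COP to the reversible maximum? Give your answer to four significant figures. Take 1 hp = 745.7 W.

0.4158

COP_actual = Q̇_H/Ẇ = 5.300/1.050 = 5.048.
In absolute terms T_C = 297.04 K and T_H = 323.71 K, so ΔT = 26.67 K.
COP_Carnot = T_H/ΔT = 323.71/26.67 = 12.14.
η_II = COP_actual/COP_Carnot = 5.048/12.14 = 0.4158.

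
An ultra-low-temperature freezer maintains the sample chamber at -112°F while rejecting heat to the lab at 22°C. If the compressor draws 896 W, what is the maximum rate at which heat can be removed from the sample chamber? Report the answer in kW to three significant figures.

1.70 kW

In absolute terms T_C = 193.15 K and T_H = 295.15 K, so ΔT = 102.0 K.
COP_Carnot = T_C/ΔT = 193.15/102.0 = 1.894.
Q̇_max = COP_Carnot × Ẇ = 1.894 × 896.0 W = 1697 W = 1.697 kW.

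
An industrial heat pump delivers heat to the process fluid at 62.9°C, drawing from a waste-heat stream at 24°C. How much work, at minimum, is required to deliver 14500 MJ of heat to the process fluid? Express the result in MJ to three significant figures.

1680 MJ

In absolute terms T_C = 297.15 K and T_H = 336.05 K, so ΔT = 38.90 K.
The reversible limit is COP_HP = T_H/ΔT = 8.639, so W_min = Q_H/COP = Q_H·ΔT/T_H.
W_min = 14500 × 38.90/336.05 = 1678 MJ.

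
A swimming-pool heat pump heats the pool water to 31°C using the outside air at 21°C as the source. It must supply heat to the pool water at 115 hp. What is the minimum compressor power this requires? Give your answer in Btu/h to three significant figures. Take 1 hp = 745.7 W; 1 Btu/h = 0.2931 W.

9620 Btu/h

In absolute terms T_C = 294.15 K and T_H = 304.15 K, so ΔT = 10.00 K.
COP_Carnot = T_H/ΔT = 304.15/10.00 = 30.42.
Ẇ_min = Q̇/COP_Carnot = 115.0/30.42 = 3.781 hp = 9620 Btu/h.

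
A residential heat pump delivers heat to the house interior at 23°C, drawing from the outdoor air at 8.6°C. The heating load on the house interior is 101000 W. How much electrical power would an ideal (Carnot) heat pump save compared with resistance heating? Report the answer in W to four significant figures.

96090 W

In absolute terms T_C = 281.75 K and T_H = 296.15 K, so ΔT = 14.40 K.
COP_Carnot = T_H/ΔT = 296.15/14.40 = 20.57.
Resistance heating needs Ẇ_res = Q̇_H = 101000 W; the reversible heat pump needs only Ẇ_hp = Q̇_H/COP = 4911 W.
Saving = 101000 − 4911 = 96090 W.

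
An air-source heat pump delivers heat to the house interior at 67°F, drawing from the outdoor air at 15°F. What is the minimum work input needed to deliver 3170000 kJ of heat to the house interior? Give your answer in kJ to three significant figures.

313000 kJ

In absolute terms T_C = 263.71 K and T_H = 292.59 K, so ΔT = 28.89 K.
The reversible limit is COP_HP = T_H/ΔT = 10.13, so W_min = Q_H/COP = Q_H·ΔT/T_H.
W_min = 3170000 × 28.89/292.59 = 313000 kJ.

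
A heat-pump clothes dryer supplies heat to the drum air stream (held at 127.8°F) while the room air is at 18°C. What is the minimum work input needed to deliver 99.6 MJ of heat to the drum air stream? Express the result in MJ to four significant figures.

In absolute terms T_C = 291.15 K and T_H = 326.37 K, so ΔT = 35.22 K.
The reversible limit is COP_HP = T_H/ΔT = 9.266, so W_min = Q_H/COP = Q_H·ΔT/T_H.
W_min = 99.60 × 35.22/326.37 = 10.75 MJ.

10.75 MJ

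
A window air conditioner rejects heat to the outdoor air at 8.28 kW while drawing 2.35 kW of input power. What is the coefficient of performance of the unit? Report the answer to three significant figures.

The first law gives Q̇_H = Q̇_C + Ẇ, so the three rates are Q̇_C = 5.930, Q̇_H = 8.280, Ẇ = 2.350 kW.
COP_R = Q̇_C/Ẇ = 5.930/2.350 = 2.523.

2.52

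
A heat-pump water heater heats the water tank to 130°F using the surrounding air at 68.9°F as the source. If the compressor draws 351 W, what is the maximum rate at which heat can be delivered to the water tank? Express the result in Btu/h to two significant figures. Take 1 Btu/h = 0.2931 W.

12000 Btu/h

In absolute terms T_C = 293.65 K and T_H = 327.59 K, so ΔT = 33.94 K.
COP_Carnot = T_H/ΔT = 327.59/33.94 = 9.651.
Q̇_max = COP_Carnot × Ẇ = 9.651 × 351.0 W = 3387 W = 11560 Btu/h.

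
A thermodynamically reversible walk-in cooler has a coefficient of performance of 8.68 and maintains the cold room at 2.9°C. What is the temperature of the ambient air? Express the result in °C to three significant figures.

COP_R = T_C/(T_H − T_C) gives T_H − T_C = T_C/COP.
With T_C = 276.05 K, T_H = 276.05 × (1 + 1/8.68) = 307.85 K.
Converting, 307.85 K = 34.70°C.

34.7 °C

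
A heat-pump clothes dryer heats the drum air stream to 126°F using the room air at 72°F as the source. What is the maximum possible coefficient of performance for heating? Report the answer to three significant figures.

In absolute terms T_C = 295.37 K and T_H = 325.37 K, so ΔT = 30.00 K.
For a reversible cycle, COP_Carnot = T_H/ΔT = 325.37/30.00 = 10.85.

10.8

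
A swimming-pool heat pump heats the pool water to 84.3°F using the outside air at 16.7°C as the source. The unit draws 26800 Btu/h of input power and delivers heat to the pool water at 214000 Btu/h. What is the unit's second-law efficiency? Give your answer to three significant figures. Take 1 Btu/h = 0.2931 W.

COP_actual = Q̇_H/Ẇ = 214000/26800 = 7.985.
In absolute terms T_C = 289.85 K and T_H = 302.21 K, so ΔT = 12.36 K.
COP_Carnot = T_H/ΔT = 302.21/12.36 = 24.46.
η_II = COP_actual/COP_Carnot = 7.985/24.46 = 0.3265.

0.326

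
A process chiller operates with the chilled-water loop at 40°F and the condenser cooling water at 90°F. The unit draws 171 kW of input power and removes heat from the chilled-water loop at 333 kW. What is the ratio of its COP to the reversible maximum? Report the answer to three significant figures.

COP_actual = Q̇_C/Ẇ = 333.0/171.0 = 1.947.
In absolute terms T_C = 277.59 K and T_H = 305.37 K, so ΔT = 27.78 K.
COP_Carnot = T_C/ΔT = 277.59/27.78 = 9.993.
η_II = COP_actual/COP_Carnot = 1.947/9.993 = 0.1949.

0.195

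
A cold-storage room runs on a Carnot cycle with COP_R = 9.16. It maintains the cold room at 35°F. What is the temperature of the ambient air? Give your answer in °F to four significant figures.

89.00 °F

COP_R = T_C/(T_H − T_C) gives T_H − T_C = T_C/COP.
With T_C = 274.82 K, T_H = 274.82 × (1 + 1/9.16) = 304.82 K.
Converting, 304.82 K = 89.00°F.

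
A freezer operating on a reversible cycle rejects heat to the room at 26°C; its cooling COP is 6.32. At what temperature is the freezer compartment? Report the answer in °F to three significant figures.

5.24 °F

For a Carnot refrigerator COP_R = T_C/(T_H − T_C), so T_C = COP·T_H/(1 + COP).
With T_H = 299.15 K, T_C = 6.32 × 299.15/7.320 = 258.28 K.
Converting, 258.28 K = 5.24°F.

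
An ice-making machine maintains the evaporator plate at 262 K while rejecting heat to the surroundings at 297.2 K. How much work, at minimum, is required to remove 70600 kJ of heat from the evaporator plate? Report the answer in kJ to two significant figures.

The reservoir spacing is ΔT = 297.2 − 262 = 35.20 K.
The reversible limit is COP_R = T_C/ΔT = 7.443, so W_min = Q_C/COP = Q_C·ΔT/T_C.
W_min = 70600 × 35.20/262.00 = 9485 kJ.

9500 kJ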